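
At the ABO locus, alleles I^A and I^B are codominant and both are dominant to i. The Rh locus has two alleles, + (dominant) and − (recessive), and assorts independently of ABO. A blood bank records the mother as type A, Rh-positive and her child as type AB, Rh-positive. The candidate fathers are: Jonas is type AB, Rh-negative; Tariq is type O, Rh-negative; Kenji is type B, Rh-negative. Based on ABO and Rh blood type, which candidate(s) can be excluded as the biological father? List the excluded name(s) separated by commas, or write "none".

Tariq

A candidate is excluded only if no genotype consistent with his phenotype could produce a type AB, Rh-positive child with a type A, Rh-positive mother.
Tariq (type O, Rh-): no genotype consistent with that phenotype can produce a type-AB Rh+ child with a type-A mother.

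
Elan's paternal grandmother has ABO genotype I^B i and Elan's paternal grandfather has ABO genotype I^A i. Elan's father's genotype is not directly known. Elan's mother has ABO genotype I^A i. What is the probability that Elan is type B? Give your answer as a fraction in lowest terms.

Elan's father's ABO genotype from I^B i × I^A i: 1/4 I^A I^B, 1/4 I^A i, 1/4 I^B i, 1/4 i i.
Crossing each possibility with the mother I^A i and summing P(type B): 1/4·1/4 + 1/4·0 + 1/4·1/4 + 1/4·0 = 1/8.

1/8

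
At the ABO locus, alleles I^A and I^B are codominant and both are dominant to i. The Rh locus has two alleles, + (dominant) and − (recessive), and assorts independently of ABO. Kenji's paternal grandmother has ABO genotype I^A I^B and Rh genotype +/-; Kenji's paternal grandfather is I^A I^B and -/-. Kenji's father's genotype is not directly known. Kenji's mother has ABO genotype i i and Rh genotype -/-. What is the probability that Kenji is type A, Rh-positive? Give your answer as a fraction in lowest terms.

Kenji's father's ABO genotype from I^A I^B × I^A I^B: 1/4 I^A I^A, 1/2 I^A I^B, 1/4 I^B I^B.
Crossing each possibility with the mother i i and summing P(type A): 1/4·1 + 1/2·1/2 + 1/4·0 = 1/2.
Similarly for Rh via the father's Rh distribution: P(Rh+) = 1/4.
Independent loci: 1/2 × 1/4 = 1/8.

1/8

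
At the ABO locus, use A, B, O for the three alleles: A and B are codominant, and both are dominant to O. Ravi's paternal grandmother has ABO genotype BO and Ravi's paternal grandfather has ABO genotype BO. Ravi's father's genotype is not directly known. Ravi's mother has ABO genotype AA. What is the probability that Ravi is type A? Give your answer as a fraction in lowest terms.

Ravi's father's ABO genotype from BO × BO: 1/4 BB, 1/2 BO, 1/4 OO.
Crossing each possibility with the mother AA and summing P(type A): 1/4·0 + 1/2·1/2 + 1/4·1 = 1/2.

1/2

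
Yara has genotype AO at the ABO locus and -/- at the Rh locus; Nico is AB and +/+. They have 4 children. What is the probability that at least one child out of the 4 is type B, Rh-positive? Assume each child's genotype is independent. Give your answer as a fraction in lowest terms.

175/256

ABO cross AO × AB → 1/2 A, 1/4 B, 1/4 AB.
Rh cross -/- × +/+ → 1 Rh+; so P(type B, Rh-positive) = 1/4 × 1 = 1/4 per child.
P(none) = (3/4)^4 = 81/256; P(at least one) = 1 − 81/256 = 175/256.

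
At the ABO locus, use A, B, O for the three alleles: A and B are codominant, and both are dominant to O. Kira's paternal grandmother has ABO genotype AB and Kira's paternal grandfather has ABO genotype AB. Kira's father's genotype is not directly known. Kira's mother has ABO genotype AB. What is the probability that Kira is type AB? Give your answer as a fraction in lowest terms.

1/2

Kira's father's ABO genotype from AB × AB: 1/4 AA, 1/2 AB, 1/4 BB.
Crossing each possibility with the mother AB and summing P(type AB): 1/4·1/2 + 1/2·1/2 + 1/4·1/2 = 1/2.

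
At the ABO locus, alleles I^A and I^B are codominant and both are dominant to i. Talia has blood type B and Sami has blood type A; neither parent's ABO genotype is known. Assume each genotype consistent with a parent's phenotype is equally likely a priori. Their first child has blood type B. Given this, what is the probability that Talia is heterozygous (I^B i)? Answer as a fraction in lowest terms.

Possible genotypes: Talia ∈ {I^B I^B, I^B i}; Sami ∈ {I^A I^A, I^A i}.
Weight each parental genotype pair by prior × P(type-B child):
  I^B I^B × I^A i: posterior weight 2/3.
  I^B i × I^A i: posterior weight 1/3.
Sum the posterior weight over pairs where Talia is I^B i: 1/3.

1/3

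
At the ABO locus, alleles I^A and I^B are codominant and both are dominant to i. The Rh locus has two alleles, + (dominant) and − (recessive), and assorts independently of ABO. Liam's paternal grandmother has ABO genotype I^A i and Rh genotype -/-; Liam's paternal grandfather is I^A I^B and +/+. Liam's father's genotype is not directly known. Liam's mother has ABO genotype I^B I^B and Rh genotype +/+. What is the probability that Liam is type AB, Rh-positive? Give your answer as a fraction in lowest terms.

Liam's father's ABO genotype from I^A i × I^A I^B: 1/4 I^A I^A, 1/4 I^A I^B, 1/4 I^A i, 1/4 I^B i.
Crossing each possibility with the mother I^B I^B and summing P(type AB): 1/4·1 + 1/4·1/2 + 1/4·1/2 + 1/4·0 = 1/2.
Similarly for Rh via the father's Rh distribution: P(Rh+) = 1.
Independent loci: 1/2 × 1 = 1/2.

1/2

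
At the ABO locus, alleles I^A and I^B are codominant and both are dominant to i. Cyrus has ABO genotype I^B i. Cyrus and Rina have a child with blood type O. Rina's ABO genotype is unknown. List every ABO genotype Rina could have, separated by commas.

For each candidate genotype of Rina, check whether crossing it with I^B i can produce every observed child phenotype.
  I^A I^A → possible child types {A, AB} ✗
  I^A I^B → possible child types {A, B, AB} ✗
  I^A i → possible child types {O, A, B, AB} ✓
  I^B I^B → possible child types {B} ✗
  I^B i → possible child types {O, B} ✓
  i i → possible child types {O, B} ✓

I^A i, I^B i, i i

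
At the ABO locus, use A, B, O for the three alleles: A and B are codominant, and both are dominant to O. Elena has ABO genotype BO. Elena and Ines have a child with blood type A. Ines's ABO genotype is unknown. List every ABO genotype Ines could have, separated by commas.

For each candidate genotype of Ines, check whether crossing it with BO can produce every observed child phenotype.
  AA → possible child types {A, AB} ✓
  AB → possible child types {A, B, AB} ✓
  AO → possible child types {O, A, B, AB} ✓
  BB → possible child types {B} ✗
  BO → possible child types {O, B} ✗
  OO → possible child types {O, B} ✗

AA, AB, AO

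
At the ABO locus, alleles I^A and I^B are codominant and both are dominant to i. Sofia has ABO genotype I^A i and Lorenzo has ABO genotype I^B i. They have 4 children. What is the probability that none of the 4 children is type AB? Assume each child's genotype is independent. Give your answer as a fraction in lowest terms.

81/256

ABO cross I^A i × I^B i → 1/4 O, 1/4 A, 1/4 B, 1/4 AB.
So P(type AB) = 1/4 per child.
P(not type AB) = 3/4 for one child; (3/4)^4 = 81/256.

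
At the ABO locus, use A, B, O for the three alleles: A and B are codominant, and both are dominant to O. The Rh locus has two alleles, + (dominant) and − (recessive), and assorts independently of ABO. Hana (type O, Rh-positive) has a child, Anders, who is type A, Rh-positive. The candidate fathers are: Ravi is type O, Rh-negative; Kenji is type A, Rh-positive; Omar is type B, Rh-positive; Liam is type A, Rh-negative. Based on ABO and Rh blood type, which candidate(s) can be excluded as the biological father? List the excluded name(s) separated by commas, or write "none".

A candidate is excluded only if no genotype consistent with his phenotype could produce a type A, Rh-positive child with a type O, Rh-positive mother.
Ravi (type O, Rh-): no genotype consistent with that phenotype can produce a type-A Rh+ child with a type-O mother.
Omar (type B, Rh+): no genotype consistent with that phenotype can produce a type-A Rh+ child with a type-O mother.

Ravi, Omar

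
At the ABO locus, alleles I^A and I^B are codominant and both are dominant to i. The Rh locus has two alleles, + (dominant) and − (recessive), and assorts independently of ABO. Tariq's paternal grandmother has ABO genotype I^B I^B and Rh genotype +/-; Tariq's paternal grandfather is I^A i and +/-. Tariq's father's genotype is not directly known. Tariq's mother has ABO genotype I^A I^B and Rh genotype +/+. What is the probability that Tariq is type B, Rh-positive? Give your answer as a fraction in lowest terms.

3/8

Tariq's father's ABO genotype from I^B I^B × I^A i: 1/2 I^A I^B, 1/2 I^B i.
Crossing each possibility with the mother I^A I^B and summing P(type B): 1/2·1/4 + 1/2·1/2 = 3/8.
Similarly for Rh via the father's Rh distribution: P(Rh+) = 1.
Independent loci: 3/8 × 1 = 3/8.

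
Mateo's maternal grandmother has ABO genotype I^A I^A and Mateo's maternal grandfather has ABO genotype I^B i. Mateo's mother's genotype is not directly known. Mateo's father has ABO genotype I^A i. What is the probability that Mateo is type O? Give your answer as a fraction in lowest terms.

1/8

Mateo's mother's ABO genotype from I^A I^A × I^B i: 1/2 I^A I^B, 1/2 I^A i.
Crossing each possibility with the father I^A i and summing P(type O): 1/2·0 + 1/2·1/4 = 1/8.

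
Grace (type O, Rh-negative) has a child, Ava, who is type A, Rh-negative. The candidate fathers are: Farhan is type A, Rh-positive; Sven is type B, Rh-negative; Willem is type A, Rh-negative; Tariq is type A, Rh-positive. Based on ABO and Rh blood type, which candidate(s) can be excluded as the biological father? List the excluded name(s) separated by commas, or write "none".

Sven

A candidate is excluded only if no genotype consistent with his phenotype could produce a type A, Rh-negative child with a type O, Rh-negative mother.
Sven (type B, Rh-): no genotype consistent with that phenotype can produce a type-A Rh- child with a type-O mother.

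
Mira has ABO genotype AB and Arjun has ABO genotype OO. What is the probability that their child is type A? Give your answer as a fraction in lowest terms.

ABO cross AB × OO → offspring phenotypes: 1/2 A, 1/2 B.
So P(type A) = 1/2.

1/2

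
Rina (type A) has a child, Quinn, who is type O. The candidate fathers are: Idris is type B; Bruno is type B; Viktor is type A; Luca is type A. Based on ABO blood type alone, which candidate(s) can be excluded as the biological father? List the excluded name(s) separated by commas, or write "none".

none

A candidate is excluded only if no genotype consistent with his phenotype could produce a type O child with a type A mother.
Every candidate has at least one consistent genotype combination, so none can be excluded.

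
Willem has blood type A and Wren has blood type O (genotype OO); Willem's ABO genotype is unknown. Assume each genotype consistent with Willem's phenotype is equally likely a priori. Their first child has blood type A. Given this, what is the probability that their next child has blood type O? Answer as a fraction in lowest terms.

1/6

Possible genotypes: Willem ∈ {AA, AO}; Wren ∈ {OO}.
Weight each parental genotype pair by prior × P(type-A child):
  AA × OO: posterior weight 2/3; P(next child type O) = 0.
  AO × OO: posterior weight 1/3; P(next child type O) = 1/2.
Weighted sum = 1/6.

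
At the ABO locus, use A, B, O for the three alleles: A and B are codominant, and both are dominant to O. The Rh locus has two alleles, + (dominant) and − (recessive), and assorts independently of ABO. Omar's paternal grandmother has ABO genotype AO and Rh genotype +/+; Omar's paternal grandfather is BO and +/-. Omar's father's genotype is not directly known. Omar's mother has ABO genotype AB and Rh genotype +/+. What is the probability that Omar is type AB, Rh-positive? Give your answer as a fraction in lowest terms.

1/4

Omar's father's ABO genotype from AO × BO: 1/4 AB, 1/4 AO, 1/4 BO, 1/4 OO.
Crossing each possibility with the mother AB and summing P(type AB): 1/4·1/2 + 1/4·1/4 + 1/4·1/4 + 1/4·0 = 1/4.
Similarly for Rh via the father's Rh distribution: P(Rh+) = 1.
Independent loci: 1/4 × 1 = 1/4.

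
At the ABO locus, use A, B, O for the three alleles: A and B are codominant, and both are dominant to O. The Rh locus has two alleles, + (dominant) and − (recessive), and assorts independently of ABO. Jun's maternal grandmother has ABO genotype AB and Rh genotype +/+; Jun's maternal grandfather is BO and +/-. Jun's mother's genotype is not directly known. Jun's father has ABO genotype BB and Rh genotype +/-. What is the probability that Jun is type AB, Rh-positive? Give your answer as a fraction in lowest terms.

Jun's mother's ABO genotype from AB × BO: 1/4 AB, 1/4 AO, 1/4 BB, 1/4 BO.
Crossing each possibility with the father BB and summing P(type AB): 1/4·1/2 + 1/4·1/2 + 1/4·0 + 1/4·0 = 1/4.
Similarly for Rh via the mother's Rh distribution: P(Rh+) = 7/8.
Independent loci: 1/4 × 7/8 = 7/32.

7/32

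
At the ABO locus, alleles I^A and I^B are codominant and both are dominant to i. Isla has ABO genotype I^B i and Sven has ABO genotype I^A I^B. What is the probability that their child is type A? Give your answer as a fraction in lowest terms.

ABO cross I^B i × I^A I^B → offspring phenotypes: 1/4 A, 1/2 B, 1/4 AB.
So P(type A) = 1/4.

1/4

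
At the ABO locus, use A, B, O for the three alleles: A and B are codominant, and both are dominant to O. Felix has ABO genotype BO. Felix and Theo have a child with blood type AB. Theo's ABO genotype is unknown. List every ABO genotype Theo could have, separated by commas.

AA, AB, AO

For each candidate genotype of Theo, check whether crossing it with BO can produce every observed child phenotype.
  AA → possible child types {A, AB} ✓
  AB → possible child types {A, B, AB} ✓
  AO → possible child types {O, A, B, AB} ✓
  BB → possible child types {B} ✗
  BO → possible child types {O, B} ✗
  OO → possible child types {O, B} ✗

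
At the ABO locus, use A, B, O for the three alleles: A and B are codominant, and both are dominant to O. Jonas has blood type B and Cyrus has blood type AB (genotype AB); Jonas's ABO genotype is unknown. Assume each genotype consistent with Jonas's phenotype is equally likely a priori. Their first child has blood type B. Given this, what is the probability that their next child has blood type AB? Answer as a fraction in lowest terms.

3/8

Possible genotypes: Jonas ∈ {BB, BO}; Cyrus ∈ {AB}.
Weight each parental genotype pair by prior × P(type-B child):
  BB × AB: posterior weight 1/2; P(next child type AB) = 1/2.
  BO × AB: posterior weight 1/2; P(next child type AB) = 1/4.
Weighted sum = 3/8.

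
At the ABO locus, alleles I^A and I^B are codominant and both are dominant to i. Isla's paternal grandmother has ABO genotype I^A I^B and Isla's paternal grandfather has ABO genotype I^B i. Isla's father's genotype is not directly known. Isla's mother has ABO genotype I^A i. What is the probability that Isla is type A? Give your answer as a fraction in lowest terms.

3/8

Isla's father's ABO genotype from I^A I^B × I^B i: 1/4 I^A I^B, 1/4 I^A i, 1/4 I^B I^B, 1/4 I^B i.
Crossing each possibility with the mother I^A i and summing P(type A): 1/4·1/2 + 1/4·3/4 + 1/4·0 + 1/4·1/4 = 3/8.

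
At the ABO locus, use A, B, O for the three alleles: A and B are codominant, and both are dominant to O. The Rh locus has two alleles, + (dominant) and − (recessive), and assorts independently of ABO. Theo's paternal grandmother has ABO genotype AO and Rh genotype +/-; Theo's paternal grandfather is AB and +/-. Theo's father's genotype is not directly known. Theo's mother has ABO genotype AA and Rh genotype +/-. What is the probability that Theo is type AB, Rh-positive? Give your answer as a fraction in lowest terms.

3/16

Theo's father's ABO genotype from AO × AB: 1/4 AA, 1/4 AB, 1/4 AO, 1/4 BO.
Crossing each possibility with the mother AA and summing P(type AB): 1/4·0 + 1/4·1/2 + 1/4·0 + 1/4·1/2 = 1/4.
Similarly for Rh via the father's Rh distribution: P(Rh+) = 3/4.
Independent loci: 1/4 × 3/4 = 3/16.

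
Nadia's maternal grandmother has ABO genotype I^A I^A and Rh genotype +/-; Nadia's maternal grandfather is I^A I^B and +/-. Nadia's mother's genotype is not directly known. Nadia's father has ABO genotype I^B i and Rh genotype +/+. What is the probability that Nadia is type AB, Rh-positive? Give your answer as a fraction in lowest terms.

3/8

Nadia's mother's ABO genotype from I^A I^A × I^A I^B: 1/2 I^A I^A, 1/2 I^A I^B.
Crossing each possibility with the father I^B i and summing P(type AB): 1/2·1/2 + 1/2·1/4 = 3/8.
Similarly for Rh via the mother's Rh distribution: P(Rh+) = 1.
Independent loci: 3/8 × 1 = 3/8.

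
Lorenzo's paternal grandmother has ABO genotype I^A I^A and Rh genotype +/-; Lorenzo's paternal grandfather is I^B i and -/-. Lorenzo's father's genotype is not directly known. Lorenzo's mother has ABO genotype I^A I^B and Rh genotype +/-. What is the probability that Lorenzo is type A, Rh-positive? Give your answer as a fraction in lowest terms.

15/64

Lorenzo's father's ABO genotype from I^A I^A × I^B i: 1/2 I^A I^B, 1/2 I^A i.
Crossing each possibility with the mother I^A I^B and summing P(type A): 1/2·1/4 + 1/2·1/2 = 3/8.
Similarly for Rh via the father's Rh distribution: P(Rh+) = 5/8.
Independent loci: 3/8 × 5/8 = 15/64.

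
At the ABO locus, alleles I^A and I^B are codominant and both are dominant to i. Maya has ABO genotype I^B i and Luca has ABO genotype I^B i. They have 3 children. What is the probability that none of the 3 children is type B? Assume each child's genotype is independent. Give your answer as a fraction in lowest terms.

1/64

ABO cross I^B i × I^B i → 1/4 O, 3/4 B.
So P(type B) = 3/4 per child.
P(not type B) = 1/4 for one child; (1/4)^3 = 1/64.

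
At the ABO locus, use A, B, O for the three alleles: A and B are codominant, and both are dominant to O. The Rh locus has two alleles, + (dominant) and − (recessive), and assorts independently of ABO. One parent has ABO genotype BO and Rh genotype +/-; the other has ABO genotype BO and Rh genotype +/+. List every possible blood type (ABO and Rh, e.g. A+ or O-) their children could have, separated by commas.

O+, B+

Gametes from BO × BO give offspring ABO genotypes BB, BO, OO, i.e. phenotypes O, B.
Rh cross +/- × +/+ → phenotypes Rh+.
Combining independently: O+, B+.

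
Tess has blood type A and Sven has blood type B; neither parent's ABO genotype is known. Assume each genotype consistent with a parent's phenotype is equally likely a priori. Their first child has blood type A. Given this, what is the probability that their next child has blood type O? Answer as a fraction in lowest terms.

1/12

Possible genotypes: Tess ∈ {I^A I^A, I^A i}; Sven ∈ {I^B I^B, I^B i}.
Weight each parental genotype pair by prior × P(type-A child):
  I^A I^A × I^B i: posterior weight 2/3; P(next child type O) = 0.
  I^A i × I^B i: posterior weight 1/3; P(next child type O) = 1/4.
Weighted sum = 1/12.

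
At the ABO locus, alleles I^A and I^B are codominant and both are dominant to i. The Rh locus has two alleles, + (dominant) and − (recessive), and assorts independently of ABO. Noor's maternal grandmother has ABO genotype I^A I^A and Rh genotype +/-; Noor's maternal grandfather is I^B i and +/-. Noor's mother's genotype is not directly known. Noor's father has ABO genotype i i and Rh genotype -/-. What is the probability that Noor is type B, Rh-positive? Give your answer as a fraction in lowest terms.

1/8

Noor's mother's ABO genotype from I^A I^A × I^B i: 1/2 I^A I^B, 1/2 I^A i.
Crossing each possibility with the father i i and summing P(type B): 1/2·1/2 + 1/2·0 = 1/4.
Similarly for Rh via the mother's Rh distribution: P(Rh+) = 1/2.
Independent loci: 1/4 × 1/2 = 1/8.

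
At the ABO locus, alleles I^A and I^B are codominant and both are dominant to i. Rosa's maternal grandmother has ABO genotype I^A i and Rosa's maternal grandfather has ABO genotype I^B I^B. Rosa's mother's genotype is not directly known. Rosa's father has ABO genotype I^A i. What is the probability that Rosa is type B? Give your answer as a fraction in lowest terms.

1/4

Rosa's mother's ABO genotype from I^A i × I^B I^B: 1/2 I^A I^B, 1/2 I^B i.
Crossing each possibility with the father I^A i and summing P(type B): 1/2·1/4 + 1/2·1/4 = 1/4.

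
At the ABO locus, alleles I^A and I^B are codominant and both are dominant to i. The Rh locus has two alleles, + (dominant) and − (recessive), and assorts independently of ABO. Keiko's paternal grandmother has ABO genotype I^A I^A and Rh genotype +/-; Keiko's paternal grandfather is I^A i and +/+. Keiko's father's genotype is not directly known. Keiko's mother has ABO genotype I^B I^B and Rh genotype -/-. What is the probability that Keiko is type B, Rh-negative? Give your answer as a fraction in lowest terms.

Keiko's father's ABO genotype from I^A I^A × I^A i: 1/2 I^A I^A, 1/2 I^A i.
Crossing each possibility with the mother I^B I^B and summing P(type B): 1/2·0 + 1/2·1/2 = 1/4.
Similarly for Rh via the father's Rh distribution: P(Rh-) = 1/4.
Independent loci: 1/4 × 1/4 = 1/16.

1/16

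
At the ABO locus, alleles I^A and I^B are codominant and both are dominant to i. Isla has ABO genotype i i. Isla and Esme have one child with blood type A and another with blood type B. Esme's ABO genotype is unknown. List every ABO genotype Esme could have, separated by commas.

I^A I^B

For each candidate genotype of Esme, check whether crossing it with i i can produce every observed child phenotype.
  I^A I^A → possible child types {A} ✗
  I^A I^B → possible child types {A, B} ✓
  I^A i → possible child types {O, A} ✗
  I^B I^B → possible child types {B} ✗
  I^B i → possible child types {O, B} ✗
  i i → possible child types {O} ✗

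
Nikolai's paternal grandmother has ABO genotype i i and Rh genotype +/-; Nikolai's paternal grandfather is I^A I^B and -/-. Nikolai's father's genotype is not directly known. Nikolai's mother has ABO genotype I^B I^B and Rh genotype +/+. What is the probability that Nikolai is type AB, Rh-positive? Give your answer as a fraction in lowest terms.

Nikolai's father's ABO genotype from i i × I^A I^B: 1/2 I^A i, 1/2 I^B i.
Crossing each possibility with the mother I^B I^B and summing P(type AB): 1/2·1/2 + 1/2·0 = 1/4.
Similarly for Rh via the father's Rh distribution: P(Rh+) = 1.
Independent loci: 1/4 × 1 = 1/4.

1/4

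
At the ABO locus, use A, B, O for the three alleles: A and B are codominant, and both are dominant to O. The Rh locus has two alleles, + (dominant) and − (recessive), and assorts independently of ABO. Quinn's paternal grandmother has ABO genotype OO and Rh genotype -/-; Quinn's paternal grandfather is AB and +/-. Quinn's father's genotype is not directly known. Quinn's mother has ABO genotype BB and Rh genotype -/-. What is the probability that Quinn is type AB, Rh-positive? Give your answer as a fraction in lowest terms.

Quinn's father's ABO genotype from OO × AB: 1/2 AO, 1/2 BO.
Crossing each possibility with the mother BB and summing P(type AB): 1/2·1/2 + 1/2·0 = 1/4.
Similarly for Rh via the father's Rh distribution: P(Rh+) = 1/4.
Independent loci: 1/4 × 1/4 = 1/16.

1/16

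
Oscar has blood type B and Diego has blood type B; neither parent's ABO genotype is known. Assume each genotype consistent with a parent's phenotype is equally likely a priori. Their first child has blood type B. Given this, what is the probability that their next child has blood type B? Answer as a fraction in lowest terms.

19/20

Possible genotypes: Oscar ∈ {I^B I^B, I^B i}; Diego ∈ {I^B I^B, I^B i}.
Weight each parental genotype pair by prior × P(type-B child):
  I^B I^B × I^B I^B: posterior weight 4/15; P(next child type B) = 1.
  I^B I^B × I^B i: posterior weight 4/15; P(next child type B) = 1.
  I^B i × I^B I^B: posterior weight 4/15; P(next child type B) = 1.
  I^B i × I^B i: posterior weight 1/5; P(next child type B) = 3/4.
Weighted sum = 19/20.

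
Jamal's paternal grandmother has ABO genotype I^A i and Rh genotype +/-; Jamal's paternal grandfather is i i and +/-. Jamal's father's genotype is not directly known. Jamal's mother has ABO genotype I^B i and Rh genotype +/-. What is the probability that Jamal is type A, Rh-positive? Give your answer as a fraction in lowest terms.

3/32

Jamal's father's ABO genotype from I^A i × i i: 1/2 I^A i, 1/2 i i.
Crossing each possibility with the mother I^B i and summing P(type A): 1/2·1/4 + 1/2·0 = 1/8.
Similarly for Rh via the father's Rh distribution: P(Rh+) = 3/4.
Independent loci: 1/8 × 3/4 = 3/32.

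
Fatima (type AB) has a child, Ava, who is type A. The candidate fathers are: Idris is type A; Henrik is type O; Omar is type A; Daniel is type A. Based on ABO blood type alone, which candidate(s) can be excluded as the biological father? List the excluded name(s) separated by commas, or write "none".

none

A candidate is excluded only if no genotype consistent with his phenotype could produce a type A child with a type AB mother.
Every candidate has at least one consistent genotype combination, so none can be excluded.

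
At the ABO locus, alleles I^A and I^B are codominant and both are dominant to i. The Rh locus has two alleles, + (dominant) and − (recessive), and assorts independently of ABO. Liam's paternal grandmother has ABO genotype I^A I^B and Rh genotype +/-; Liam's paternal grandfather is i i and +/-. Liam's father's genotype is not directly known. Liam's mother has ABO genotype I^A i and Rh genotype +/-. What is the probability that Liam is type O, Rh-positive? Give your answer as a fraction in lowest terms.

Liam's father's ABO genotype from I^A I^B × i i: 1/2 I^A i, 1/2 I^B i.
Crossing each possibility with the mother I^A i and summing P(type O): 1/2·1/4 + 1/2·1/4 = 1/4.
Similarly for Rh via the father's Rh distribution: P(Rh+) = 3/4.
Independent loci: 1/4 × 3/4 = 3/16.

3/16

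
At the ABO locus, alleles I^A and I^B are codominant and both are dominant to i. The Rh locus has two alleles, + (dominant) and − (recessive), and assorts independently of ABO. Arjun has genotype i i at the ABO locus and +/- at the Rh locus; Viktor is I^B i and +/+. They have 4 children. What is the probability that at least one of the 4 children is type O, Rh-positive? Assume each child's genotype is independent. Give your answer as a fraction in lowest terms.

ABO cross i i × I^B i → 1/2 O, 1/2 B.
Rh cross +/- × +/+ → 1 Rh+; so P(type O, Rh-positive) = 1/2 × 1 = 1/2 per child.
P(none) = (1/2)^4 = 1/16; P(at least one) = 1 − 1/16 = 15/16.

15/16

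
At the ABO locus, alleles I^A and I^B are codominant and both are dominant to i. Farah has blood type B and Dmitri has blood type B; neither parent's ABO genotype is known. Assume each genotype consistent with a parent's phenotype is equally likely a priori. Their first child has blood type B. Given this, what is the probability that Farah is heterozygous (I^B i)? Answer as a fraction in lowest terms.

7/15

Possible genotypes: Farah ∈ {I^B I^B, I^B i}; Dmitri ∈ {I^B I^B, I^B i}.
Weight each parental genotype pair by prior × P(type-B child):
  I^B I^B × I^B I^B: posterior weight 4/15.
  I^B I^B × I^B i: posterior weight 4/15.
  I^B i × I^B I^B: posterior weight 4/15.
  I^B i × I^B i: posterior weight 1/5.
Sum the posterior weight over pairs where Farah is I^B i: 7/15.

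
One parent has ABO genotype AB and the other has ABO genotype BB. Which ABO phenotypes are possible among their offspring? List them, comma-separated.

B, AB

Gametes from AB × BB give offspring ABO genotypes AB, BB, i.e. phenotypes B, AB.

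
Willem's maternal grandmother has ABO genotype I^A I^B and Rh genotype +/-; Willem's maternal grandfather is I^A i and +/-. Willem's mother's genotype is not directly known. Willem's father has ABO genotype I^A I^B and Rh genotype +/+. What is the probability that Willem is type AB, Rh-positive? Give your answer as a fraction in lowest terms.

Willem's mother's ABO genotype from I^A I^B × I^A i: 1/4 I^A I^A, 1/4 I^A I^B, 1/4 I^A i, 1/4 I^B i.
Crossing each possibility with the father I^A I^B and summing P(type AB): 1/4·1/2 + 1/4·1/2 + 1/4·1/4 + 1/4·1/4 = 3/8.
Similarly for Rh via the mother's Rh distribution: P(Rh+) = 1.
Independent loci: 3/8 × 1 = 3/8.

3/8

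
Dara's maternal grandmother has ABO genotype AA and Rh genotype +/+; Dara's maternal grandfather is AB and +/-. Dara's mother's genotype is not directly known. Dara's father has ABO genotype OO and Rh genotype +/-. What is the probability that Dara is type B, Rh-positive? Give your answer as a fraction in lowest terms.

Dara's mother's ABO genotype from AA × AB: 1/2 AA, 1/2 AB.
Crossing each possibility with the father OO and summing P(type B): 1/2·0 + 1/2·1/2 = 1/4.
Similarly for Rh via the mother's Rh distribution: P(Rh+) = 7/8.
Independent loci: 1/4 × 7/8 = 7/32.

7/32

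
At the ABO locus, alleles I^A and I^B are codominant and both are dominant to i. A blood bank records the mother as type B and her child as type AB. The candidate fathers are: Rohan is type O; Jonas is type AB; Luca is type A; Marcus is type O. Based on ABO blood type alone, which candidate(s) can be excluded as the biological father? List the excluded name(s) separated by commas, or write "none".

Rohan, Marcus

A candidate is excluded only if no genotype consistent with his phenotype could produce a type AB child with a type B mother.
Rohan (type O): no genotype consistent with that phenotype can produce a type-AB child with a type-B mother.
Marcus (type O): no genotype consistent with that phenotype can produce a type-AB child with a type-B mother.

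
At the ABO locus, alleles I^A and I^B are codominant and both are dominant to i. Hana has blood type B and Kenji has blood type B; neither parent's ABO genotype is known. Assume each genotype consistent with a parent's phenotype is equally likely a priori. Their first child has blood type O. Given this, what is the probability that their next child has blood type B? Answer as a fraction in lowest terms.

Possible genotypes: Hana ∈ {I^B I^B, I^B i}; Kenji ∈ {I^B I^B, I^B i}.
Weight each parental genotype pair by prior × P(type-O child):
  I^B i × I^B i: posterior weight 1; P(next child type B) = 3/4.
Weighted sum = 3/4.

3/4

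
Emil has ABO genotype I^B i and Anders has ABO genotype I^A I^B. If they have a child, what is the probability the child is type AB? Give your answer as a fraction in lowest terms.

ABO cross I^B i × I^A I^B → offspring phenotypes: 1/4 A, 1/2 B, 1/4 AB.
So P(type AB) = 1/4.

1/4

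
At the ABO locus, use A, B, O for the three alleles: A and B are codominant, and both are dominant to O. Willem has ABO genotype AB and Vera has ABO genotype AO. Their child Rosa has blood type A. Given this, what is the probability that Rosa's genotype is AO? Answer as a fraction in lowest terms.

1/2

Cross AB × AO → 1/4 AA, 1/4 AB, 1/4 AO, 1/4 BO.
Type-A genotypes among offspring: AA (1/4), AO (1/4); total 1/2.
P(AO | type A) = (1/4) / (1/2) = 1/2.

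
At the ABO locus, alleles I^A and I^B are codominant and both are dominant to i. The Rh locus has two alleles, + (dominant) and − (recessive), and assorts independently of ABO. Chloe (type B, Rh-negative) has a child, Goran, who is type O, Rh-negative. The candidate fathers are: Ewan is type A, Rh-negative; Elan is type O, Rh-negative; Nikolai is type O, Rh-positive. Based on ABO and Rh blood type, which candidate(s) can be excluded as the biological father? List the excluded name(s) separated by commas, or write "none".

none

A candidate is excluded only if no genotype consistent with his phenotype could produce a type O, Rh-negative child with a type B, Rh-negative mother.
Every candidate has at least one consistent genotype combination, so none can be excluded.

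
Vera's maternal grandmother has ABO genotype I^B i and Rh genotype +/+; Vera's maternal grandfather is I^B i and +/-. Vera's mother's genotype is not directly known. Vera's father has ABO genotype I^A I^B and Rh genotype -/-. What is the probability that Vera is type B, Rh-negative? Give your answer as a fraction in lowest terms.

Vera's mother's ABO genotype from I^B i × I^B i: 1/4 I^B I^B, 1/2 I^B i, 1/4 i i.
Crossing each possibility with the father I^A I^B and summing P(type B): 1/4·1/2 + 1/2·1/2 + 1/4·1/2 = 1/2.
Similarly for Rh via the mother's Rh distribution: P(Rh-) = 1/4.
Independent loci: 1/2 × 1/4 = 1/8.

1/8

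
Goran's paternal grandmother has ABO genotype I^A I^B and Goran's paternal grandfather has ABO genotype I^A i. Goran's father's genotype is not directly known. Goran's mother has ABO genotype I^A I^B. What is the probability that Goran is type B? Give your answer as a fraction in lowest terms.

Goran's father's ABO genotype from I^A I^B × I^A i: 1/4 I^A I^A, 1/4 I^A I^B, 1/4 I^A i, 1/4 I^B i.
Crossing each possibility with the mother I^A I^B and summing P(type B): 1/4·0 + 1/4·1/4 + 1/4·1/4 + 1/4·1/2 = 1/4.

1/4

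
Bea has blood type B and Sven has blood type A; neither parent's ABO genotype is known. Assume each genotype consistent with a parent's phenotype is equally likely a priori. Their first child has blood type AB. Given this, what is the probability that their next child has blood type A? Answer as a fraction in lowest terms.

5/36

Possible genotypes: Bea ∈ {I^B I^B, I^B i}; Sven ∈ {I^A I^A, I^A i}.
Weight each parental genotype pair by prior × P(type-AB child):
  I^B I^B × I^A I^A: posterior weight 4/9; P(next child type A) = 0.
  I^B I^B × I^A i: posterior weight 2/9; P(next child type A) = 0.
  I^B i × I^A I^A: posterior weight 2/9; P(next child type A) = 1/2.
  I^B i × I^A i: posterior weight 1/9; P(next child type A) = 1/4.
Weighted sum = 5/36.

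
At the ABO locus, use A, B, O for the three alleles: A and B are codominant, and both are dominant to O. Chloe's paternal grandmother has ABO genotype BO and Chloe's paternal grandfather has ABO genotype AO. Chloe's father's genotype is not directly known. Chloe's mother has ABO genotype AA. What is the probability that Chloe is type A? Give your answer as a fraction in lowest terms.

Chloe's father's ABO genotype from BO × AO: 1/4 AB, 1/4 AO, 1/4 BO, 1/4 OO.
Crossing each possibility with the mother AA and summing P(type A): 1/4·1/2 + 1/4·1 + 1/4·1/2 + 1/4·1 = 3/4.

3/4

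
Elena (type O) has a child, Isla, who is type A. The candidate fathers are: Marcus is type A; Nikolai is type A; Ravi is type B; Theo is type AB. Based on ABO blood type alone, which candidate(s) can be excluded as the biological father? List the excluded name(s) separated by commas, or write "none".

A candidate is excluded only if no genotype consistent with his phenotype could produce a type A child with a type O mother.
Ravi (type B): no genotype consistent with that phenotype can produce a type-A child with a type-O mother.

Ravi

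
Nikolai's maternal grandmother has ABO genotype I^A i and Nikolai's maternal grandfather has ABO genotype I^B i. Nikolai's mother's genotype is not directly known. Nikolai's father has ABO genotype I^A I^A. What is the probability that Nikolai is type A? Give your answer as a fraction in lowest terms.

3/4

Nikolai's mother's ABO genotype from I^A i × I^B i: 1/4 I^A I^B, 1/4 I^A i, 1/4 I^B i, 1/4 i i.
Crossing each possibility with the father I^A I^A and summing P(type A): 1/4·1/2 + 1/4·1 + 1/4·1/2 + 1/4·1 = 3/4.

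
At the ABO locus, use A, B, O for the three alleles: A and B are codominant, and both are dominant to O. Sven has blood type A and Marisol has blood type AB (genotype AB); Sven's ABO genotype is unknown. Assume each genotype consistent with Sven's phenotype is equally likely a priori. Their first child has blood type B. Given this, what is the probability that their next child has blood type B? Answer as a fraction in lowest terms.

1/4

Possible genotypes: Sven ∈ {AA, AO}; Marisol ∈ {AB}.
Weight each parental genotype pair by prior × P(type-B child):
  AO × AB: posterior weight 1; P(next child type B) = 1/4.
Weighted sum = 1/4.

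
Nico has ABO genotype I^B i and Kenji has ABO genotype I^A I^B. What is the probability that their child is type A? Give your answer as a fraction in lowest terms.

1/4

ABO cross I^B i × I^A I^B → offspring phenotypes: 1/4 A, 1/2 B, 1/4 AB.
So P(type A) = 1/4.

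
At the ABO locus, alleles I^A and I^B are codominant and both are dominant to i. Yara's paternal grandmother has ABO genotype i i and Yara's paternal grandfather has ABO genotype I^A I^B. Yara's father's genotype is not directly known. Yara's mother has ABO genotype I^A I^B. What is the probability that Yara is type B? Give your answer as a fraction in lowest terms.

3/8

Yara's father's ABO genotype from i i × I^A I^B: 1/2 I^A i, 1/2 I^B i.
Crossing each possibility with the mother I^A I^B and summing P(type B): 1/2·1/4 + 1/2·1/2 = 3/8.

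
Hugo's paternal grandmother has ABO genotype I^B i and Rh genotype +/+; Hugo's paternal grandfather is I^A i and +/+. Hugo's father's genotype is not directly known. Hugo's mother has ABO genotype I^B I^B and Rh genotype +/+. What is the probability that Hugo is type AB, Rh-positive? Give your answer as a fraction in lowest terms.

1/4

Hugo's father's ABO genotype from I^B i × I^A i: 1/4 I^A I^B, 1/4 I^A i, 1/4 I^B i, 1/4 i i.
Crossing each possibility with the mother I^B I^B and summing P(type AB): 1/4·1/2 + 1/4·1/2 + 1/4·0 + 1/4·0 = 1/4.
Similarly for Rh via the father's Rh distribution: P(Rh+) = 1.
Independent loci: 1/4 × 1 = 1/4.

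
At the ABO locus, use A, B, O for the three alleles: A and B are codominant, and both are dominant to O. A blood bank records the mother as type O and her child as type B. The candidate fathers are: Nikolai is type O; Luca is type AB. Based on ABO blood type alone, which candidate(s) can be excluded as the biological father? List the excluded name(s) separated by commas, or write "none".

A candidate is excluded only if no genotype consistent with his phenotype could produce a type B child with a type O mother.
Nikolai (type O): no genotype consistent with that phenotype can produce a type-B child with a type-O mother.

Nikolai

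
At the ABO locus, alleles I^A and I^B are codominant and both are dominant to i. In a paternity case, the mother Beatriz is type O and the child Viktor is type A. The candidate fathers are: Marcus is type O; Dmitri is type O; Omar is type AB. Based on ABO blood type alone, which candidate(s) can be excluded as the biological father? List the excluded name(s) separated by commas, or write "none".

A candidate is excluded only if no genotype consistent with his phenotype could produce a type A child with a type O mother.
Marcus (type O): no genotype consistent with that phenotype can produce a type-A child with a type-O mother.
Dmitri (type O): no genotype consistent with that phenotype can produce a type-A child with a type-O mother.

Marcus, Dmitri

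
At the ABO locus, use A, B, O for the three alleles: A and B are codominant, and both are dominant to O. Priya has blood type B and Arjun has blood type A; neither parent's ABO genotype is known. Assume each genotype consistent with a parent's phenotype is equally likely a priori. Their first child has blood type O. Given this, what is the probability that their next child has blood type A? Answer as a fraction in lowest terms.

1/4

Possible genotypes: Priya ∈ {BB, BO}; Arjun ∈ {AA, AO}.
Weight each parental genotype pair by prior × P(type-O child):
  BO × AO: posterior weight 1; P(next child type A) = 1/4.
Weighted sum = 1/4.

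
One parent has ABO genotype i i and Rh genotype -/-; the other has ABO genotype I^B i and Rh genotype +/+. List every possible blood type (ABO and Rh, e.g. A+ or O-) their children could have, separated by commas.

O+, B+

Gametes from i i × I^B i give offspring ABO genotypes I^B i, i i, i.e. phenotypes O, B.
Rh cross -/- × +/+ → phenotypes Rh+.
Combining independently: O+, B+.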